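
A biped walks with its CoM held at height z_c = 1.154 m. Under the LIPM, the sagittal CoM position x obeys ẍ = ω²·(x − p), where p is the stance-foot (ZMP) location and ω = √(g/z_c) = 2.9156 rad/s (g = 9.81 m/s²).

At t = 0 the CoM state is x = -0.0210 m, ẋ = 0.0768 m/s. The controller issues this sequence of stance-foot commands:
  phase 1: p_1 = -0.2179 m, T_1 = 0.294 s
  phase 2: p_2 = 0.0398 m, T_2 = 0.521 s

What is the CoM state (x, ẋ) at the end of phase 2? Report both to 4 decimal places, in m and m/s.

x = 0.6324, ẋ = 1.8462

phase 1: p=-0.2179, T=0.294, ωT=0.857186, cosh=1.390438, sinh=0.966083; start (x,ẋ)=(-0.021000, 0.076800) → end (x,ẋ)=(0.081325, 0.661396)
phase 2: p=0.0398, T=0.521, ωT=1.519028, cosh=2.393353, sinh=2.174428; start (x,ẋ)=(0.081325, 0.661396) → end (x,ẋ)=(0.632447, 1.846213)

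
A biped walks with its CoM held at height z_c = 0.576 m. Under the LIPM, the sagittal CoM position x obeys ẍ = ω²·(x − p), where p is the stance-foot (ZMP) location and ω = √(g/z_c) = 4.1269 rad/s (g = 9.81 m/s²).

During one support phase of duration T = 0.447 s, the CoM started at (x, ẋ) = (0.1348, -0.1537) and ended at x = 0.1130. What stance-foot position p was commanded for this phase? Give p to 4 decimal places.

ωT = 4.1269·0.447 = 1.844724; cosh(ωT) = 3.242212, sinh(ωT) = 3.084143
x(T) = p + (x₀−p)·cosh(ωT) + (ẋ₀/ω)·sinh(ωT) ⇒ p·(1 − cosh) = x(T) − x₀·cosh − (ẋ₀/ω)·sinh
numerator   = 0.1130 − (0.1348)·3.242212 − (-0.1537/4.1269)·3.084143 = -0.209186
denominator = 1 − 3.242212 = -2.242212
p = -0.209186 / -2.242212 = 0.0933

p = 0.0933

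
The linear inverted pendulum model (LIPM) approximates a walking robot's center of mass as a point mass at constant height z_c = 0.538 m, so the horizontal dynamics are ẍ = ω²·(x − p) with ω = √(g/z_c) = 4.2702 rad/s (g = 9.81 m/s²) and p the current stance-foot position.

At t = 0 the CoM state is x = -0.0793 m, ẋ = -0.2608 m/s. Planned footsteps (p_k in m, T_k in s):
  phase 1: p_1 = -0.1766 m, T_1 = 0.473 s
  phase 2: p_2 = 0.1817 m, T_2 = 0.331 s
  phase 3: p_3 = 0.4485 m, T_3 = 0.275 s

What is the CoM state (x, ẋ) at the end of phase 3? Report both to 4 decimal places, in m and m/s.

phase 1: p=-0.1766, T=0.473, ωT=2.019805, cosh=3.834767, sinh=3.702085; start (x,ẋ)=(-0.079300, -0.260800) → end (x,ẋ)=(-0.029580, 0.538074)
phase 2: p=0.1817, T=0.331, ωT=1.413436, cosh=2.176680, sinh=1.933374; start (x,ẋ)=(-0.029580, 0.538074) → end (x,ẋ)=(-0.034571, -0.573090)
phase 3: p=0.4485, T=0.275, ωT=1.174305, cosh=1.772463, sinh=1.463430; start (x,ẋ)=(-0.034571, -0.573090) → end (x,ẋ)=(-0.604127, -4.034556)

x = -0.6041, ẋ = -4.0346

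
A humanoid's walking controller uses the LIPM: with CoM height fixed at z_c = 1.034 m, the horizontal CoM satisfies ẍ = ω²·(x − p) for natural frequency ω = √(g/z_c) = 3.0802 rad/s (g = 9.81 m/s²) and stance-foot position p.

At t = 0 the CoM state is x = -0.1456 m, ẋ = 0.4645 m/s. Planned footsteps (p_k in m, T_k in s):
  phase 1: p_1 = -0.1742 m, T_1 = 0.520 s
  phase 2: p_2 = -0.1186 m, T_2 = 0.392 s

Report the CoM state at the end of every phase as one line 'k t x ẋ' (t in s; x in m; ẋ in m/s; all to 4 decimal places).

1 0.5200 0.2585 1.4088
2 0.9120 1.2651 4.3359

phase 1: p=-0.1742, T=0.520, ωT=1.601704, cosh=2.581516, sinh=2.379963; start (x,ẋ)=(-0.145600, 0.464500) → end (x,ẋ)=(0.258534, 1.408774)
phase 2: p=-0.1186, T=0.392, ωT=1.207438, cosh=1.821934, sinh=1.522972; start (x,ẋ)=(0.258534, 1.408774) → end (x,ẋ)=(1.265067, 4.335852)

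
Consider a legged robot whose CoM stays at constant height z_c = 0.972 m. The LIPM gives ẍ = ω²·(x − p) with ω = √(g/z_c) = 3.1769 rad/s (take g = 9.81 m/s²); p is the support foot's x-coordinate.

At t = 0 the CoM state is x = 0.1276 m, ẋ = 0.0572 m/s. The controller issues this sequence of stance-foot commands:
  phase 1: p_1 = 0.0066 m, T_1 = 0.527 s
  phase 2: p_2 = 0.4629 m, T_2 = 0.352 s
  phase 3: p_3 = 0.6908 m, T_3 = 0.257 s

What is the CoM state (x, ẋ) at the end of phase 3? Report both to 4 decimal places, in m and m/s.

x = 1.3383, ẋ = 2.5777

phase 1: p=0.0066, T=0.527, ωT=1.674226, cosh=2.761060, sinh=2.573606; start (x,ẋ)=(0.127600, 0.057200) → end (x,ẋ)=(0.387026, 1.147240)
phase 2: p=0.4629, T=0.352, ωT=1.118269, cosh=1.693199, sinh=1.366354; start (x,ẋ)=(0.387026, 1.147240) → end (x,ẋ)=(0.827847, 1.613153)
phase 3: p=0.6908, T=0.257, ωT=0.816463, cosh=1.352238, sinh=0.910246; start (x,ẋ)=(0.827847, 1.613153) → end (x,ẋ)=(1.338321, 2.577673)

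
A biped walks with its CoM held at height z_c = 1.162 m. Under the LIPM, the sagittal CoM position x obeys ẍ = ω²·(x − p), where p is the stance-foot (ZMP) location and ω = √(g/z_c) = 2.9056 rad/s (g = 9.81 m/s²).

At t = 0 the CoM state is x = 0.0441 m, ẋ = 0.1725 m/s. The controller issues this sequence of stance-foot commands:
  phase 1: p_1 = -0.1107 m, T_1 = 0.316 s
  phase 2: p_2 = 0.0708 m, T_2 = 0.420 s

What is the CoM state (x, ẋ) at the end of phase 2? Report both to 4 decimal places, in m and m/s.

phase 1: p=-0.1107, T=0.316, ωT=0.918170, cosh=1.451975, sinh=1.052726; start (x,ẋ)=(0.044100, 0.172500) → end (x,ẋ)=(0.176564, 0.723968)
phase 2: p=0.0708, T=0.420, ωT=1.220352, cosh=1.841753, sinh=1.546627; start (x,ẋ)=(0.176564, 0.723968) → end (x,ẋ)=(0.650954, 1.808662)

x = 0.6510, ẋ = 1.8087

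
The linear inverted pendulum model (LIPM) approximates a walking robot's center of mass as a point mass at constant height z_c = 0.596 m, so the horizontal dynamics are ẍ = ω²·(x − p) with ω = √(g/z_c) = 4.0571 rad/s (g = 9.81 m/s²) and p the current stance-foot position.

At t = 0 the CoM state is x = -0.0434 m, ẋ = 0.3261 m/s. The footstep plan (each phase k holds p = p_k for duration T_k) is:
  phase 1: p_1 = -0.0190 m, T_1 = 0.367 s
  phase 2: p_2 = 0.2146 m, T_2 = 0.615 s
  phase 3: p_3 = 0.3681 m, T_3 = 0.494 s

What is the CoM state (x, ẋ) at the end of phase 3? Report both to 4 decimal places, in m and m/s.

phase 1: p=-0.0190, T=0.367, ωT=1.488956, cosh=2.329036, sinh=2.103428; start (x,ẋ)=(-0.043400, 0.326100) → end (x,ẋ)=(0.093240, 0.551274)
phase 2: p=0.2146, T=0.615, ωT=2.495116, cosh=6.102816, sinh=6.020329; start (x,ẋ)=(0.093240, 0.551274) → end (x,ẋ)=(0.291997, 0.400095)
phase 3: p=0.3681, T=0.494, ωT=2.004207, cosh=3.777489, sinh=3.642722; start (x,ẋ)=(0.291997, 0.400095) → end (x,ẋ)=(0.439852, 0.386636)

x = 0.4399, ẋ = 0.3866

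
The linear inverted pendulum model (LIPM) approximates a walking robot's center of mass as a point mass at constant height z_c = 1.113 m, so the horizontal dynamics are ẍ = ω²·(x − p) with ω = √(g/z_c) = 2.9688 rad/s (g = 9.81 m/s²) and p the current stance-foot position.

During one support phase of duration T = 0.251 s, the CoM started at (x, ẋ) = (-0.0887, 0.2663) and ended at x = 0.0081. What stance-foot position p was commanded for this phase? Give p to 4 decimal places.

p = -0.1699

ωT = 2.9688·0.251 = 0.745169; cosh(ωT) = 1.290726, sinh(ωT) = 0.816071
x(T) = p + (x₀−p)·cosh(ωT) + (ẋ₀/ω)·sinh(ωT) ⇒ p·(1 − cosh) = x(T) − x₀·cosh − (ẋ₀/ω)·sinh
numerator   = 0.0081 − (-0.0887)·1.290726 − (0.2663/2.9688)·0.816071 = 0.049386
denominator = 1 − 1.290726 = -0.290726
p = 0.049386 / -0.290726 = -0.1699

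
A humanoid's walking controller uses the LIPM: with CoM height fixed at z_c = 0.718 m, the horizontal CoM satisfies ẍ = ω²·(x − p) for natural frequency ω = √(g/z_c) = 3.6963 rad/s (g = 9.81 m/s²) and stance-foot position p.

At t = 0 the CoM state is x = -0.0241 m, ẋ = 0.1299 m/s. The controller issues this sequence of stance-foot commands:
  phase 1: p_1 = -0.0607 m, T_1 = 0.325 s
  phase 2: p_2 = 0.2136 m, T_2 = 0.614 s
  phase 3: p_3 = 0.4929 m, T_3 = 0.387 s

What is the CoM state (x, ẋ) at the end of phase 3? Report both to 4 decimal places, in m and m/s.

x = -0.8516, ẋ = -4.6978

phase 1: p=-0.0607, T=0.325, ωT=1.201297, cosh=1.812616, sinh=1.511812; start (x,ẋ)=(-0.024100, 0.129900) → end (x,ẋ)=(0.058772, 0.439984)
phase 2: p=0.2136, T=0.614, ωT=2.269528, cosh=4.889098, sinh=4.785737; start (x,ẋ)=(0.058772, 0.439984) → end (x,ẋ)=(0.026293, -0.587715)
phase 3: p=0.4929, T=0.387, ωT=1.430468, cosh=2.209926, sinh=1.970729; start (x,ẋ)=(0.026293, -0.587715) → end (x,ẋ)=(-0.851616, -4.697766)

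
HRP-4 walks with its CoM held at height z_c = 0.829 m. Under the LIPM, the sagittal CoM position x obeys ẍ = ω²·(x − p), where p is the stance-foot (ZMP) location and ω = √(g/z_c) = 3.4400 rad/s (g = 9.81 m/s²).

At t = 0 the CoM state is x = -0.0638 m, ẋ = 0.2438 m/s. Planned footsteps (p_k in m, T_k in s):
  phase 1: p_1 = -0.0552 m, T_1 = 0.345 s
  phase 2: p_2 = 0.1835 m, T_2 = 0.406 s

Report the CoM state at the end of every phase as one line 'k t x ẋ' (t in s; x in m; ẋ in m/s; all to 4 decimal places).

1 0.3450 0.0347 0.3927
2 0.7510 0.0809 -0.1290

phase 1: p=-0.0552, T=0.345, ωT=1.186800, cosh=1.790888, sinh=1.485692; start (x,ẋ)=(-0.063800, 0.243800) → end (x,ẋ)=(0.034692, 0.392666)
phase 2: p=0.1835, T=0.406, ωT=1.396640, cosh=2.144512, sinh=1.897085; start (x,ẋ)=(0.034692, 0.392666) → end (x,ẋ)=(0.080927, -0.129038)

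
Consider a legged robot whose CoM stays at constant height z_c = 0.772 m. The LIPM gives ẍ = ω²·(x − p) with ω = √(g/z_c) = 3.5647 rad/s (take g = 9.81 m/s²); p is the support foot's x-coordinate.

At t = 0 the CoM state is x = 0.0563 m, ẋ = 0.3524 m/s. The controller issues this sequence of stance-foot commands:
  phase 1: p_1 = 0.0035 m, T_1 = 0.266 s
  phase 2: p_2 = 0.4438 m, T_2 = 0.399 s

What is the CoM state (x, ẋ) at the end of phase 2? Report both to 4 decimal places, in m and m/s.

phase 1: p=0.0035, T=0.266, ωT=0.948210, cosh=1.484260, sinh=1.096826; start (x,ẋ)=(0.056300, 0.352400) → end (x,ẋ)=(0.190299, 0.729494)
phase 2: p=0.4438, T=0.399, ωT=1.422315, cosh=2.193933, sinh=1.952778; start (x,ẋ)=(0.190299, 0.729494) → end (x,ẋ)=(0.287260, -0.164176)

x = 0.2873, ẋ = -0.1642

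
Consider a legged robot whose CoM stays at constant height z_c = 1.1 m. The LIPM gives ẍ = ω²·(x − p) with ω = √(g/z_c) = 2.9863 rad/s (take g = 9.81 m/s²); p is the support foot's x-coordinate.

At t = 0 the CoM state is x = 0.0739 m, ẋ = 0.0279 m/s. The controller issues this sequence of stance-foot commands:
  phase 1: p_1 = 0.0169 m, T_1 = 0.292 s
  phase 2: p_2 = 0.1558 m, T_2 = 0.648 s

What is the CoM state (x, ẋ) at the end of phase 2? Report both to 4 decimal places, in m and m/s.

x = 0.2157, ẋ = 0.2301

phase 1: p=0.0169, T=0.292, ωT=0.872000, cosh=1.404902, sinh=0.986787; start (x,ẋ)=(0.073900, 0.027900) → end (x,ẋ)=(0.106199, 0.207167)
phase 2: p=0.1558, T=0.648, ωT=1.935122, cosh=3.534649, sinh=3.390243; start (x,ẋ)=(0.106199, 0.207167) → end (x,ẋ)=(0.215666, 0.230083)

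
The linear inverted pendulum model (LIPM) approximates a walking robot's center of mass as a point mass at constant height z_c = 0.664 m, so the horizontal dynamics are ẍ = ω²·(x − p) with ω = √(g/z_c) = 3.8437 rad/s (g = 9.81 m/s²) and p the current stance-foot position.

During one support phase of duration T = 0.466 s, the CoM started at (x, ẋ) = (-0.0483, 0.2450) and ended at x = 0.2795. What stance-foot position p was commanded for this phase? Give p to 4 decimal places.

p = -0.1165

ωT = 3.8437·0.466 = 1.791164; cosh(ωT) = 3.081598, sinh(ωT) = 2.914832
x(T) = p + (x₀−p)·cosh(ωT) + (ẋ₀/ω)·sinh(ωT) ⇒ p·(1 − cosh) = x(T) − x₀·cosh − (ẋ₀/ω)·sinh
numerator   = 0.2795 − (-0.0483)·3.081598 − (0.2450/3.8437)·2.914832 = 0.242548
denominator = 1 − 3.081598 = -2.081598
p = 0.242548 / -2.081598 = -0.1165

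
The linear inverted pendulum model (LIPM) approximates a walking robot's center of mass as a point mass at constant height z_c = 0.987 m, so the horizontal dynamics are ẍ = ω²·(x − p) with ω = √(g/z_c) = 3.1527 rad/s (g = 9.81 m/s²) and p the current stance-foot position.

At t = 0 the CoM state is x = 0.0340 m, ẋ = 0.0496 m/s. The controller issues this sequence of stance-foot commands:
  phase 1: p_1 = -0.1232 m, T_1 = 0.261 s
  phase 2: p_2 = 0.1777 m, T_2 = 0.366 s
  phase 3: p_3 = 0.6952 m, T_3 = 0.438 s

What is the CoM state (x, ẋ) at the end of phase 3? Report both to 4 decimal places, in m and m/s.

x = 0.1770, ẋ = -1.1641

phase 1: p=-0.1232, T=0.261, ωT=0.822855, cosh=1.358083, sinh=0.918907; start (x,ẋ)=(0.034000, 0.049600) → end (x,ẋ)=(0.104747, 0.522775)
phase 2: p=0.1777, T=0.366, ωT=1.153888, cosh=1.742952, sinh=1.427544; start (x,ẋ)=(0.104747, 0.522775) → end (x,ẋ)=(0.287260, 0.582841)
phase 3: p=0.6952, T=0.438, ωT=1.380883, cosh=2.114884, sinh=1.863527; start (x,ẋ)=(0.287260, 0.582841) → end (x,ẋ)=(0.176966, -1.164063)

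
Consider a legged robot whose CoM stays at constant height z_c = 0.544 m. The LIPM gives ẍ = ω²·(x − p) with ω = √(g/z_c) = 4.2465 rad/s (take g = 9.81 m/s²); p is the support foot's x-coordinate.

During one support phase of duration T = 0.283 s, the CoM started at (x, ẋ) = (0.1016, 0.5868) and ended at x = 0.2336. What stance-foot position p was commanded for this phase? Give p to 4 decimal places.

ωT = 4.2465·0.283 = 1.201759; cosh(ωT) = 1.813314, sinh(ωT) = 1.512650
x(T) = p + (x₀−p)·cosh(ωT) + (ẋ₀/ω)·sinh(ωT) ⇒ p·(1 − cosh) = x(T) − x₀·cosh − (ẋ₀/ω)·sinh
numerator   = 0.2336 − (0.1016)·1.813314 − (0.5868/4.2465)·1.512650 = -0.159657
denominator = 1 − 1.813314 = -0.813314
p = -0.159657 / -0.813314 = 0.1963

p = 0.1963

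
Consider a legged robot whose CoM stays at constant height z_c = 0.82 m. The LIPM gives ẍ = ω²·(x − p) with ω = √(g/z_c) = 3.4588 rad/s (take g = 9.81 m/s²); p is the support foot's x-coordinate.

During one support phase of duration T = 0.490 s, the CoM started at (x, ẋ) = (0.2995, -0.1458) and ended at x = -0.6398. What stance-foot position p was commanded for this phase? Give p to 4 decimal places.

p = 0.7560

ωT = 3.4588·0.490 = 1.694812; cosh(ωT) = 2.814628, sinh(ωT) = 2.630994
x(T) = p + (x₀−p)·cosh(ωT) + (ẋ₀/ω)·sinh(ωT) ⇒ p·(1 − cosh) = x(T) − x₀·cosh − (ẋ₀/ω)·sinh
numerator   = -0.6398 − (0.2995)·2.814628 − (-0.1458/3.4588)·2.630994 = -1.371876
denominator = 1 − 2.814628 = -1.814628
p = -1.371876 / -1.814628 = 0.7560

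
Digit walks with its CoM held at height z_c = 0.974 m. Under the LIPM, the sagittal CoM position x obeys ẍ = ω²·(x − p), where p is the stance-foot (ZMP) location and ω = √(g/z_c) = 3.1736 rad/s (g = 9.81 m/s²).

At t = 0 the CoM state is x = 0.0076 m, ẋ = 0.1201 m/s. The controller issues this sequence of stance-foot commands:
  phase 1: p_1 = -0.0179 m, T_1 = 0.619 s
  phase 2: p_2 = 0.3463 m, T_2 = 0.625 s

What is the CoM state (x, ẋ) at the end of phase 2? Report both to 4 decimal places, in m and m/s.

x = 0.6391, ẋ = 1.0891

phase 1: p=-0.0179, T=0.619, ωT=1.964458, cosh=3.635641, sinh=3.495409; start (x,ẋ)=(0.007600, 0.120100) → end (x,ẋ)=(0.207087, 0.719513)
phase 2: p=0.3463, T=0.625, ωT=1.983500, cosh=3.702862, sinh=3.565275; start (x,ẋ)=(0.207087, 0.719513) → end (x,ẋ)=(0.639127, 1.089097)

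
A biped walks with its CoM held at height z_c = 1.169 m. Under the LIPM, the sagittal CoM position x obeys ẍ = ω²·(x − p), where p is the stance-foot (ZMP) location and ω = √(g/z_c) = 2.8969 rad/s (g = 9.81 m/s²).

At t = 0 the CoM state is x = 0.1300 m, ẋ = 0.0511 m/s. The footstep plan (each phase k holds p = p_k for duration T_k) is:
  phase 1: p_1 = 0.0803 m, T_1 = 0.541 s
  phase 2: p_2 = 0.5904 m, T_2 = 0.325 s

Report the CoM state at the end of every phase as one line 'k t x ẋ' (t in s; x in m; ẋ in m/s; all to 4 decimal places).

1 0.5410 0.2450 0.4578
2 0.8660 0.2521 -0.4112

phase 1: p=0.0803, T=0.541, ωT=1.567223, cosh=2.500971, sinh=2.292347; start (x,ẋ)=(0.130000, 0.051100) → end (x,ẋ)=(0.245034, 0.457842)
phase 2: p=0.5904, T=0.325, ωT=0.941493, cosh=1.476925, sinh=1.086880; start (x,ẋ)=(0.245034, 0.457842) → end (x,ẋ)=(0.252097, -0.411214)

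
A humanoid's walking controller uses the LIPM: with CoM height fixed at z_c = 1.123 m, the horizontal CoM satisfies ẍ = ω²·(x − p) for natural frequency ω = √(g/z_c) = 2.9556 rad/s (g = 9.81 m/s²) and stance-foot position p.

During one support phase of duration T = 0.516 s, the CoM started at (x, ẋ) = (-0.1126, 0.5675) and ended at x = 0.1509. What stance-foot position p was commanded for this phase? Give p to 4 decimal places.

p = -0.0011

ωT = 2.9556·0.516 = 1.525090; cosh(ωT) = 2.406578, sinh(ωT) = 2.188977
x(T) = p + (x₀−p)·cosh(ωT) + (ẋ₀/ω)·sinh(ωT) ⇒ p·(1 − cosh) = x(T) − x₀·cosh − (ẋ₀/ω)·sinh
numerator   = 0.1509 − (-0.1126)·2.406578 − (0.5675/2.9556)·2.188977 = 0.001579
denominator = 1 − 2.406578 = -1.406578
p = 0.001579 / -1.406578 = -0.0011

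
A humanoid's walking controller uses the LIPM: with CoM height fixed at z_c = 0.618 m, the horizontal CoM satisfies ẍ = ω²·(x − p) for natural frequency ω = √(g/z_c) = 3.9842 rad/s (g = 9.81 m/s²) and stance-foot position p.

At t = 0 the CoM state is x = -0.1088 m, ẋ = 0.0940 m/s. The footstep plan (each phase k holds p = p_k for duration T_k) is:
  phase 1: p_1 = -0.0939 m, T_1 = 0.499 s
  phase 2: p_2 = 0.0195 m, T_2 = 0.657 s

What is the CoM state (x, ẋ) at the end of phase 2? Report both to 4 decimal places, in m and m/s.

x = -0.3269, ẋ = -1.3456

phase 1: p=-0.0939, T=0.499, ωT=1.988116, cosh=3.719358, sinh=3.582405; start (x,ẋ)=(-0.108800, 0.094000) → end (x,ẋ)=(-0.064798, 0.136952)
phase 2: p=0.0195, T=0.657, ωT=2.617619, cosh=6.888020, sinh=6.815043; start (x,ẋ)=(-0.064798, 0.136952) → end (x,ẋ)=(-0.326888, -1.345577)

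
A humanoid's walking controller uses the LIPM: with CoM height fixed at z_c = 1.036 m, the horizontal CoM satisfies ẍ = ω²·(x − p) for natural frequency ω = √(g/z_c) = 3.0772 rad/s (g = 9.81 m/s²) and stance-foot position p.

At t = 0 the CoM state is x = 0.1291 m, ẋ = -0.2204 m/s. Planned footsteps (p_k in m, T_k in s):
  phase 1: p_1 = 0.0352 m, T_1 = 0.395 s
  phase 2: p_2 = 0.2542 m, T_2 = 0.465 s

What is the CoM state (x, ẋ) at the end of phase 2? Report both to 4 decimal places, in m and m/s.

x = -0.0670, ẋ = -0.8634

phase 1: p=0.0352, T=0.395, ωT=1.215494, cosh=1.834261, sinh=1.537698; start (x,ẋ)=(0.129100, -0.220400) → end (x,ẋ)=(0.097302, 0.040045)
phase 2: p=0.2542, T=0.465, ωT=1.430898, cosh=2.210774, sinh=1.971680; start (x,ẋ)=(0.097302, 0.040045) → end (x,ẋ)=(-0.067008, -0.863410)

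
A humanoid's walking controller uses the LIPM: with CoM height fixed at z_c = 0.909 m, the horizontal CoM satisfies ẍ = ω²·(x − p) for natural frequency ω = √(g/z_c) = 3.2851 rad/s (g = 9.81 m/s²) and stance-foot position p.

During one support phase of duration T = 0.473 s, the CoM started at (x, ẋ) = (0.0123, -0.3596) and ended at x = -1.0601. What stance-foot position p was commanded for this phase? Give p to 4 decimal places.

p = 0.5734

ωT = 3.2851·0.473 = 1.553852; cosh(ωT) = 2.470544, sinh(ωT) = 2.259112
x(T) = p + (x₀−p)·cosh(ωT) + (ẋ₀/ω)·sinh(ωT) ⇒ p·(1 − cosh) = x(T) − x₀·cosh − (ẋ₀/ω)·sinh
numerator   = -1.0601 − (0.0123)·2.470544 − (-0.3596/3.2851)·2.259112 = -0.843196
denominator = 1 − 2.470544 = -1.470544
p = -0.843196 / -1.470544 = 0.5734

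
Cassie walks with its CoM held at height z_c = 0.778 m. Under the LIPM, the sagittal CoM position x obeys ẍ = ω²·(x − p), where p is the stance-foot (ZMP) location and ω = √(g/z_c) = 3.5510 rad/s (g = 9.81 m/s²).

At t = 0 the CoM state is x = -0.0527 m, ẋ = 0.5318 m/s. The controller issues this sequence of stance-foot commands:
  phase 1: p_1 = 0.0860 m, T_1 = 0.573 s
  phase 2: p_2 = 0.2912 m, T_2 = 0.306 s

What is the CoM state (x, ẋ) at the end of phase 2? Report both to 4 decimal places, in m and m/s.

phase 1: p=0.0860, T=0.573, ωT=2.034723, cosh=3.890425, sinh=3.759708; start (x,ẋ)=(-0.052700, 0.531800) → end (x,ẋ)=(0.109454, 0.217183)
phase 2: p=0.2912, T=0.306, ωT=1.086606, cosh=1.650778, sinh=1.313418; start (x,ẋ)=(0.109454, 0.217183) → end (x,ẋ)=(0.071508, -0.489132)

x = 0.0715, ẋ = -0.4891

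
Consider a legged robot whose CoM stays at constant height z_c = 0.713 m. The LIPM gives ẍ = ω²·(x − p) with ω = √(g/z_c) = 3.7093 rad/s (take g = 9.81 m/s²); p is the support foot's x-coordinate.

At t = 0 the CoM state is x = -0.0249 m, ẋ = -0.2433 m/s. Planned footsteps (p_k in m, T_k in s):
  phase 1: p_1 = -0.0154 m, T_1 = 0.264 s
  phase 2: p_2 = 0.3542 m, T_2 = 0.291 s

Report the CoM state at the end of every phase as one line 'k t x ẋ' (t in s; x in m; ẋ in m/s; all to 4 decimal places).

1 0.2640 -0.1048 -0.4099
2 0.5550 -0.5431 -2.8889

phase 1: p=-0.0154, T=0.264, ωT=0.979255, cosh=1.519032, sinh=1.143441; start (x,ẋ)=(-0.024900, -0.243300) → end (x,ẋ)=(-0.104831, -0.409873)
phase 2: p=0.3542, T=0.291, ωT=1.079406, cosh=1.641365, sinh=1.301567; start (x,ẋ)=(-0.104831, -0.409873) → end (x,ẋ)=(-0.543059, -2.888910)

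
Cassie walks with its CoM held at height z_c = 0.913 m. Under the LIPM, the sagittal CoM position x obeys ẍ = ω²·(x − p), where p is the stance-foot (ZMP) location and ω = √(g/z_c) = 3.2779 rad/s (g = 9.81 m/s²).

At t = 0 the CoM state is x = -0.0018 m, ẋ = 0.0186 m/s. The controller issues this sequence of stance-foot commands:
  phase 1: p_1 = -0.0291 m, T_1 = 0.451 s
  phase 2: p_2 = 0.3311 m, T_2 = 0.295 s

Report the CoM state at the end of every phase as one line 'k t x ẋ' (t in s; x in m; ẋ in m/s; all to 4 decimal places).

1 0.4510 0.0457 0.2289
2 0.7460 -0.0199 -0.7079

phase 1: p=-0.0291, T=0.451, ωT=1.478333, cosh=2.306823, sinh=2.078805; start (x,ẋ)=(-0.001800, 0.018600) → end (x,ẋ)=(0.045672, 0.228932)
phase 2: p=0.3311, T=0.295, ωT=0.966980, cosh=1.505110, sinh=1.124881; start (x,ẋ)=(0.045672, 0.228932) → end (x,ẋ)=(-0.019937, -0.707875)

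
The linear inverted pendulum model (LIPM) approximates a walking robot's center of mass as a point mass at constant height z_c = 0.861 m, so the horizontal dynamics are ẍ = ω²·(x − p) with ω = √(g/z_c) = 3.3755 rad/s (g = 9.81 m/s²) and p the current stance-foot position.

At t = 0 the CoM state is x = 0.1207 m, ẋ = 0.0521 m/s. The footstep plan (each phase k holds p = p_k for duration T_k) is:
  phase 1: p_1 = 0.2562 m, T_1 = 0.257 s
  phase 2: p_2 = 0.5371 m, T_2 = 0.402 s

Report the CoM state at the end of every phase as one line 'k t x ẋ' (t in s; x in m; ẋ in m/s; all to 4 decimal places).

1 0.2570 0.0816 -0.3755
2 0.6590 -0.6080 -3.5660

phase 1: p=0.2562, T=0.257, ωT=0.867504, cosh=1.400479, sinh=0.980480; start (x,ẋ)=(0.120700, 0.052100) → end (x,ẋ)=(0.081569, -0.375487)
phase 2: p=0.5371, T=0.402, ωT=1.356951, cosh=2.070888, sinh=1.813444; start (x,ẋ)=(0.081569, -0.375487) → end (x,ẋ)=(-0.607980, -3.566027)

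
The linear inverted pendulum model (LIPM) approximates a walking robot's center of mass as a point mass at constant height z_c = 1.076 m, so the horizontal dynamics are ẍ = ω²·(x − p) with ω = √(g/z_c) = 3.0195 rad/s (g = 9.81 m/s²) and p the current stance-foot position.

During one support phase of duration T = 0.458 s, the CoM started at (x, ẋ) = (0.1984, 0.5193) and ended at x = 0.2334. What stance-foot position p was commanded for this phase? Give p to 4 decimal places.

p = 0.4543

ωT = 3.0195·0.458 = 1.382931; cosh(ωT) = 2.118706, sinh(ωT) = 1.867863
x(T) = p + (x₀−p)·cosh(ωT) + (ẋ₀/ω)·sinh(ωT) ⇒ p·(1 − cosh) = x(T) − x₀·cosh − (ẋ₀/ω)·sinh
numerator   = 0.2334 − (0.1984)·2.118706 − (0.5193/3.0195)·1.867863 = -0.508190
denominator = 1 − 2.118706 = -1.118706
p = -0.508190 / -1.118706 = 0.4543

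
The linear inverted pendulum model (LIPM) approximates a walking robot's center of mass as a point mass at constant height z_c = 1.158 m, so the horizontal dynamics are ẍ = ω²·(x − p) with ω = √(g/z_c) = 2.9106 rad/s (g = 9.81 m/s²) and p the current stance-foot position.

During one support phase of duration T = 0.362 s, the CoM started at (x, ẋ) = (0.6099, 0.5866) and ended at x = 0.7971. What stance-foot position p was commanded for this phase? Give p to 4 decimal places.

ωT = 2.9106·0.362 = 1.053637; cosh(ωT) = 1.608366, sinh(ωT) = 1.259698
x(T) = p + (x₀−p)·cosh(ωT) + (ẋ₀/ω)·sinh(ωT) ⇒ p·(1 − cosh) = x(T) − x₀·cosh − (ẋ₀/ω)·sinh
numerator   = 0.7971 − (0.6099)·1.608366 − (0.5866/2.9106)·1.259698 = -0.437721
denominator = 1 − 1.608366 = -0.608366
p = -0.437721 / -0.608366 = 0.7195

p = 0.7195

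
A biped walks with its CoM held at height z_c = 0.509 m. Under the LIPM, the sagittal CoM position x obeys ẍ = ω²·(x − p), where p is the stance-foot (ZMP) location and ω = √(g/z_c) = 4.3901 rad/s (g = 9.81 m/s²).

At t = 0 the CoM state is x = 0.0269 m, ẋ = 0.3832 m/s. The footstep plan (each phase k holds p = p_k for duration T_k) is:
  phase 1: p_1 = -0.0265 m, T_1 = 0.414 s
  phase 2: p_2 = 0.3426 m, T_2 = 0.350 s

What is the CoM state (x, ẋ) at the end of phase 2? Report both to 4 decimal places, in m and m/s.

phase 1: p=-0.0265, T=0.414, ωT=1.817501, cosh=3.159444, sinh=2.997013; start (x,ẋ)=(0.026900, 0.383200) → end (x,ẋ)=(0.403815, 1.913293)
phase 2: p=0.3426, T=0.350, ωT=1.536535, cosh=2.431790, sinh=2.216665; start (x,ẋ)=(0.403815, 1.913293) → end (x,ẋ)=(1.457530, 5.248438)

x = 1.4575, ẋ = 5.2484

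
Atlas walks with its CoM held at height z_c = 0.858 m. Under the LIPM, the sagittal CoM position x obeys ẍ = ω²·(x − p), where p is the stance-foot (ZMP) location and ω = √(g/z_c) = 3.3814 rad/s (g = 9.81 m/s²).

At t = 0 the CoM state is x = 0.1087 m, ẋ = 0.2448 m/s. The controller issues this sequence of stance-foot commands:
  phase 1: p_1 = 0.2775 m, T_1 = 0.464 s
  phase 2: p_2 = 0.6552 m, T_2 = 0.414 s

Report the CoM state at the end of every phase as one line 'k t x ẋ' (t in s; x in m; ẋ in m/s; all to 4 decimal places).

phase 1: p=0.2775, T=0.464, ωT=1.568970, cosh=2.504979, sinh=2.296719; start (x,ẋ)=(0.108700, 0.244800) → end (x,ẋ)=(0.020933, -0.697703)
phase 2: p=0.6552, T=0.414, ωT=1.399900, cosh=2.150707, sinh=1.904086; start (x,ẋ)=(0.020933, -0.697703) → end (x,ẋ)=(-1.101803, -5.584268)

1 0.4640 0.0209 -0.6977
2 0.8780 -1.1018 -5.5843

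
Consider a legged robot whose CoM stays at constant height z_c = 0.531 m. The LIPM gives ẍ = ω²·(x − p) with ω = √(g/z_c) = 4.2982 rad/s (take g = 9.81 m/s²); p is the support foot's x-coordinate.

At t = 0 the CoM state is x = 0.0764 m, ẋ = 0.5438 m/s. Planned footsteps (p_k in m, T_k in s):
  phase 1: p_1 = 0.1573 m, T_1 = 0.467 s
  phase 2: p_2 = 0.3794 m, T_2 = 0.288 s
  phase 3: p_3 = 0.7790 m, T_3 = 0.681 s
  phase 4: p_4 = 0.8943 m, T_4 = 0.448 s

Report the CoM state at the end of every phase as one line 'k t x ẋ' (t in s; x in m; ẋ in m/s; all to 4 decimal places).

phase 1: p=0.1573, T=0.467, ωT=2.007259, cosh=3.788624, sinh=3.654267; start (x,ẋ)=(0.076400, 0.543800) → end (x,ẋ)=(0.313131, 0.789576)
phase 2: p=0.3794, T=0.288, ωT=1.237882, cosh=1.869149, sinh=1.579151; start (x,ẋ)=(0.313131, 0.789576) → end (x,ẋ)=(0.545623, 1.026035)
phase 3: p=0.7790, T=0.681, ωT=2.927074, cosh=9.363235, sinh=9.309682; start (x,ẋ)=(0.545623, 1.026035) → end (x,ẋ)=(0.816172, 0.268440)
phase 4: p=0.8943, T=0.448, ωT=1.925594, cosh=3.502504, sinh=3.356715; start (x,ẋ)=(0.816172, 0.268440) → end (x,ẋ)=(0.830297, -0.187004)

1 0.4670 0.3131 0.7896
2 0.7550 0.5456 1.0260
3 1.4360 0.8162 0.2684
4 1.8840 0.8303 -0.1870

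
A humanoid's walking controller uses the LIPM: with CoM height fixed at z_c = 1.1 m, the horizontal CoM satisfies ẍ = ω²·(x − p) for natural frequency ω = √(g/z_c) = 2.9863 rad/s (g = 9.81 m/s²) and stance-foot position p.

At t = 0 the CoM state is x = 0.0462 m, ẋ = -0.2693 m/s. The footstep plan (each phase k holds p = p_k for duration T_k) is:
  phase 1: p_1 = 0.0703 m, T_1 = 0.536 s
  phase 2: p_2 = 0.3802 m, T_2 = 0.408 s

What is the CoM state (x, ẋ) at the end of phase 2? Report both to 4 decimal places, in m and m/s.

phase 1: p=0.0703, T=0.536, ωT=1.600657, cosh=2.579025, sinh=2.377261; start (x,ẋ)=(0.046200, -0.269300) → end (x,ẋ)=(-0.206232, -0.865623)
phase 2: p=0.3802, T=0.408, ωT=1.218410, cosh=1.838754, sinh=1.543054; start (x,ẋ)=(-0.206232, -0.865623) → end (x,ẋ)=(-1.145381, -4.293960)

x = -1.1454, ẋ = -4.2940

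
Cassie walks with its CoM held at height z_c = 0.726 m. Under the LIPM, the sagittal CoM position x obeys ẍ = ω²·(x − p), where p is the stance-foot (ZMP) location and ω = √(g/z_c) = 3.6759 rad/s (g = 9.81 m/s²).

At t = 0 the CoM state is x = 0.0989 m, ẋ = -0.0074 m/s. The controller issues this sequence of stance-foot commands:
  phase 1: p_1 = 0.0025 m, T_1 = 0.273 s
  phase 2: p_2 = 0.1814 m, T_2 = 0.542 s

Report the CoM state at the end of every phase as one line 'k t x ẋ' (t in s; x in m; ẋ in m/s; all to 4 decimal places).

phase 1: p=0.0025, T=0.273, ωT=1.003521, cosh=1.547228, sinh=1.180641; start (x,ẋ)=(0.098900, -0.007400) → end (x,ẋ)=(0.149276, 0.406919)
phase 2: p=0.1814, T=0.542, ωT=1.992338, cosh=3.734516, sinh=3.598140; start (x,ẋ)=(0.149276, 0.406919) → end (x,ẋ)=(0.459743, 1.094759)

1 0.2730 0.1493 0.4069
2 0.8150 0.4597 1.0948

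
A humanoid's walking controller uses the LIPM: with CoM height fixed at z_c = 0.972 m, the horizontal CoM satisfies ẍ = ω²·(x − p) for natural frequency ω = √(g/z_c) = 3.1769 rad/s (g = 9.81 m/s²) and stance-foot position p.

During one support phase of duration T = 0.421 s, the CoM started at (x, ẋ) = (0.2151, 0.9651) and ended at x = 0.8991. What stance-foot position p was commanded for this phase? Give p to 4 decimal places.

p = 0.0749

ωT = 3.1769·0.421 = 1.337475; cosh(ωT) = 2.035960, sinh(ωT) = 1.773452
x(T) = p + (x₀−p)·cosh(ωT) + (ẋ₀/ω)·sinh(ωT) ⇒ p·(1 − cosh) = x(T) − x₀·cosh − (ẋ₀/ω)·sinh
numerator   = 0.8991 − (0.2151)·2.035960 − (0.9651/3.1769)·1.773452 = -0.077586
denominator = 1 − 2.035960 = -1.035960
p = -0.077586 / -1.035960 = 0.0749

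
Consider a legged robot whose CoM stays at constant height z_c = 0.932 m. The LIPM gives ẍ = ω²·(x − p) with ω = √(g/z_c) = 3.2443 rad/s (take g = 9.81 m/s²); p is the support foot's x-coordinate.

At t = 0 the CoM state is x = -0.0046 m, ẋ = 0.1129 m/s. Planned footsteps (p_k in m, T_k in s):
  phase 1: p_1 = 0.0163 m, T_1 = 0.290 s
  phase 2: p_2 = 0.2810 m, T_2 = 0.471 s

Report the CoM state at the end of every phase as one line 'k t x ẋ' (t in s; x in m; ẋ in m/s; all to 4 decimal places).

1 0.2900 0.0232 0.0930
2 0.7610 -0.2780 -1.6121

phase 1: p=0.0163, T=0.290, ωT=0.940847, cosh=1.476224, sinh=1.085927; start (x,ẋ)=(-0.004600, 0.112900) → end (x,ẋ)=(0.023237, 0.093033)
phase 2: p=0.2810, T=0.471, ωT=1.528065, cosh=2.413103, sinh=2.196148; start (x,ẋ)=(0.023237, 0.093033) → end (x,ẋ)=(-0.278033, -1.612055)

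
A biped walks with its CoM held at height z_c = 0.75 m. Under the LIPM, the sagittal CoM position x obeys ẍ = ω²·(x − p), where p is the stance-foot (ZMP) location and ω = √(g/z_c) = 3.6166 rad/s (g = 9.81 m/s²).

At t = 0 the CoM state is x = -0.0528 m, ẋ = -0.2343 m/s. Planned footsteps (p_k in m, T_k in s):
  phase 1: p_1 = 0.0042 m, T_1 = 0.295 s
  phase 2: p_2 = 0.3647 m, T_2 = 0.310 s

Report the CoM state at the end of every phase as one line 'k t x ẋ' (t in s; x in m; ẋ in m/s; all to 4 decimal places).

1 0.2950 -0.1714 -0.6449
2 0.6050 -0.7897 -3.7533

phase 1: p=0.0042, T=0.295, ωT=1.066897, cosh=1.625211, sinh=1.281136; start (x,ẋ)=(-0.052800, -0.234300) → end (x,ẋ)=(-0.171435, -0.644888)
phase 2: p=0.3647, T=0.310, ωT=1.121146, cosh=1.697137, sinh=1.371231; start (x,ẋ)=(-0.171435, -0.644888) → end (x,ẋ)=(-0.789703, -3.753261)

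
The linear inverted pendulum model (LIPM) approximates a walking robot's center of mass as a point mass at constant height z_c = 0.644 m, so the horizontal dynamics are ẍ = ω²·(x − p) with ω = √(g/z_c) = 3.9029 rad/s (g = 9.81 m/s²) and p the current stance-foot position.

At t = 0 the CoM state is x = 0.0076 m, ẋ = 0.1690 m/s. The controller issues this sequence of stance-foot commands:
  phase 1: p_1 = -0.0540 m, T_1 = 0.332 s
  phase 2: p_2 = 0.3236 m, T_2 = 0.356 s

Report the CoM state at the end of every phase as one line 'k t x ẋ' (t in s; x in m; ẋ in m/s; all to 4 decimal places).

1 0.3320 0.1401 0.7382
2 0.6880 0.2886 0.2257

phase 1: p=-0.0540, T=0.332, ωT=1.295763, cosh=1.963736, sinh=1.690047; start (x,ẋ)=(0.007600, 0.169000) → end (x,ẋ)=(0.140147, 0.738190)
phase 2: p=0.3236, T=0.356, ωT=1.389432, cosh=2.130894, sinh=1.881678; start (x,ẋ)=(0.140147, 0.738190) → end (x,ẋ)=(0.288579, 0.225726)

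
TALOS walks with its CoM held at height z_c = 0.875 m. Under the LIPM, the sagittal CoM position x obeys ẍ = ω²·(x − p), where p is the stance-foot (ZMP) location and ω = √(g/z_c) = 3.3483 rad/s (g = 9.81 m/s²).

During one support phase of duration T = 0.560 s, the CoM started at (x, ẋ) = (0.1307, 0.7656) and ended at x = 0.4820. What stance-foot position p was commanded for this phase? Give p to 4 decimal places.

ωT = 3.3483·0.560 = 1.875048; cosh(ωT) = 3.337240, sinh(ωT) = 3.183892
x(T) = p + (x₀−p)·cosh(ωT) + (ẋ₀/ω)·sinh(ωT) ⇒ p·(1 − cosh) = x(T) − x₀·cosh − (ẋ₀/ω)·sinh
numerator   = 0.4820 − (0.1307)·3.337240 − (0.7656/3.3483)·3.183892 = -0.682185
denominator = 1 − 3.337240 = -2.337240
p = -0.682185 / -2.337240 = 0.2919

p = 0.2919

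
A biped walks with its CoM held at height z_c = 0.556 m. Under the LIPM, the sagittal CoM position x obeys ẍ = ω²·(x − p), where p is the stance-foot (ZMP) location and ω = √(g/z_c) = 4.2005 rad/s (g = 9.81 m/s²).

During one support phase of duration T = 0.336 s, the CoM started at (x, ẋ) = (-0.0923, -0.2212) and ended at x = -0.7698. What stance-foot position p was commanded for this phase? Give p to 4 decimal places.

p = 0.3988

ωT = 4.2005·0.336 = 1.411368; cosh(ωT) = 2.172686, sinh(ωT) = 1.928876
x(T) = p + (x₀−p)·cosh(ωT) + (ẋ₀/ω)·sinh(ωT) ⇒ p·(1 − cosh) = x(T) − x₀·cosh − (ẋ₀/ω)·sinh
numerator   = -0.7698 − (-0.0923)·2.172686 − (-0.2212/4.2005)·1.928876 = -0.467686
denominator = 1 − 2.172686 = -1.172686
p = -0.467686 / -1.172686 = 0.3988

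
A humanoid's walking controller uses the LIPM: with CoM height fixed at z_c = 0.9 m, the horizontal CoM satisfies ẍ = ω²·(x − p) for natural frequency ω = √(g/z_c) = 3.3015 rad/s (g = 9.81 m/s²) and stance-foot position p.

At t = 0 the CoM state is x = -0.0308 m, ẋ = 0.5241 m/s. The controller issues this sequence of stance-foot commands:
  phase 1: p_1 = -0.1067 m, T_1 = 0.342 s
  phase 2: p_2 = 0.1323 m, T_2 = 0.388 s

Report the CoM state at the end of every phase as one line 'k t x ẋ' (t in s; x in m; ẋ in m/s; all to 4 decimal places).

1 0.3420 0.2428 1.2422
2 0.7300 0.9716 3.0146

phase 1: p=-0.1067, T=0.342, ωT=1.129113, cosh=1.708116, sinh=1.384796; start (x,ẋ)=(-0.030800, 0.524100) → end (x,ẋ)=(0.242777, 1.242231)
phase 2: p=0.1323, T=0.388, ωT=1.280982, cosh=1.938969, sinh=1.661204; start (x,ẋ)=(0.242777, 1.242231) → end (x,ẋ)=(0.971560, 3.014554)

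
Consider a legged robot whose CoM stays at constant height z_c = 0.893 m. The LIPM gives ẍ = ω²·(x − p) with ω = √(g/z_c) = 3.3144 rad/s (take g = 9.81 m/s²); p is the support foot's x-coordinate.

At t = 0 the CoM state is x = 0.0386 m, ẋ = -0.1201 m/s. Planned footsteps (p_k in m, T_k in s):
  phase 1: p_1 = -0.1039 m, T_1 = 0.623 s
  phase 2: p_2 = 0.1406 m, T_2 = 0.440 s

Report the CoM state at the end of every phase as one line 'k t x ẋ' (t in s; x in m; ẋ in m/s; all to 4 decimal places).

phase 1: p=-0.1039, T=0.623, ωT=2.064871, cosh=4.005558, sinh=3.878724; start (x,ẋ)=(0.038600, -0.120100) → end (x,ẋ)=(0.326343, 1.350861)
phase 2: p=0.1406, T=0.440, ωT=1.458336, cosh=2.265712, sinh=2.033089; start (x,ẋ)=(0.326343, 1.350861) → end (x,ẋ)=(1.390074, 4.312288)

1 0.6230 0.3263 1.3509
2 1.0630 1.3901 4.3123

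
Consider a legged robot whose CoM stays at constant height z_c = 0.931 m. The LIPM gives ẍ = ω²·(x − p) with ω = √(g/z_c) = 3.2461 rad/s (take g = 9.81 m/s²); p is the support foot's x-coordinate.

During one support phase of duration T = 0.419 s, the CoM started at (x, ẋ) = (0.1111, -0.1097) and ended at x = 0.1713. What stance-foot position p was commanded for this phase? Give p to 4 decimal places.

ωT = 3.2461·0.419 = 1.360116; cosh(ωT) = 2.076638, sinh(ωT) = 1.820007
x(T) = p + (x₀−p)·cosh(ωT) + (ẋ₀/ω)·sinh(ωT) ⇒ p·(1 − cosh) = x(T) − x₀·cosh − (ẋ₀/ω)·sinh
numerator   = 0.1713 − (0.1111)·2.076638 − (-0.1097/3.2461)·1.820007 = 0.002092
denominator = 1 − 2.076638 = -1.076638
p = 0.002092 / -1.076638 = -0.0019

p = -0.0019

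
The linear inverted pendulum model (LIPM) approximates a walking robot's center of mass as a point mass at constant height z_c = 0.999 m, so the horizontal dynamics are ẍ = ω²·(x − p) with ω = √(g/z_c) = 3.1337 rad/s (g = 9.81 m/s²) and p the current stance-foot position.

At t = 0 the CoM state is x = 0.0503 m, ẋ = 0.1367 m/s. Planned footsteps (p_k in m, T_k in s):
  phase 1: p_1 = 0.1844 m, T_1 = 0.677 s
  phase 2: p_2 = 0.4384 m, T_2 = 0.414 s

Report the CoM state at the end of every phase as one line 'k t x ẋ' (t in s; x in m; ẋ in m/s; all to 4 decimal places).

phase 1: p=0.1844, T=0.677, ωT=2.121515, cosh=4.231809, sinh=4.111959; start (x,ẋ)=(0.050300, 0.136700) → end (x,ẋ)=(-0.203711, -1.149477)
phase 2: p=0.4384, T=0.414, ωT=1.297352, cosh=1.966423, sinh=1.693169; start (x,ẋ)=(-0.203711, -1.149477) → end (x,ẋ)=(-1.445337, -5.667327)

1 0.6770 -0.2037 -1.1495
2 1.0910 -1.4453 -5.6673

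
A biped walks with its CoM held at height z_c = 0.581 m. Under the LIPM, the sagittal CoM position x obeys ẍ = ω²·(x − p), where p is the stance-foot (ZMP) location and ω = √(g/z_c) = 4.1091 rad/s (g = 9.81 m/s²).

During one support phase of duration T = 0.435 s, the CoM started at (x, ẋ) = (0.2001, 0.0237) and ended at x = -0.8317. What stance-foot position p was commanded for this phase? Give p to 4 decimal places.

p = 0.7064

ωT = 4.1091·0.435 = 1.787458; cosh(ωT) = 3.070817, sinh(ωT) = 2.903432
x(T) = p + (x₀−p)·cosh(ωT) + (ẋ₀/ω)·sinh(ωT) ⇒ p·(1 − cosh) = x(T) − x₀·cosh − (ẋ₀/ω)·sinh
numerator   = -0.8317 − (0.2001)·3.070817 − (0.0237/4.1091)·2.903432 = -1.462917
denominator = 1 − 3.070817 = -2.070817
p = -1.462917 / -2.070817 = 0.7064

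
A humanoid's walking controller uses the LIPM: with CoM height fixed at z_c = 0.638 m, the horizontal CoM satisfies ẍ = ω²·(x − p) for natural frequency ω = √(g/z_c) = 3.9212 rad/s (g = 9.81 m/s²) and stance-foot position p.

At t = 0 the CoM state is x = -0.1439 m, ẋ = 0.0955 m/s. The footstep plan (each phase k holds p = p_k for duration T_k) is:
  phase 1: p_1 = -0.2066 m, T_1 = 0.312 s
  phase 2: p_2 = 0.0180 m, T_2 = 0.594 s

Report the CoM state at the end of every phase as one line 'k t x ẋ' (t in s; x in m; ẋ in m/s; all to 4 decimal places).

1 0.3120 -0.0530 0.5580
2 0.9060 0.3736 1.4759

phase 1: p=-0.2066, T=0.312, ωT=1.223414, cosh=1.846498, sinh=1.552274; start (x,ẋ)=(-0.143900, 0.095500) → end (x,ẋ)=(-0.053019, 0.557982)
phase 2: p=0.0180, T=0.594, ωT=2.329193, cosh=5.183511, sinh=5.086137; start (x,ẋ)=(-0.053019, 0.557982) → end (x,ẋ)=(0.373622, 1.475913)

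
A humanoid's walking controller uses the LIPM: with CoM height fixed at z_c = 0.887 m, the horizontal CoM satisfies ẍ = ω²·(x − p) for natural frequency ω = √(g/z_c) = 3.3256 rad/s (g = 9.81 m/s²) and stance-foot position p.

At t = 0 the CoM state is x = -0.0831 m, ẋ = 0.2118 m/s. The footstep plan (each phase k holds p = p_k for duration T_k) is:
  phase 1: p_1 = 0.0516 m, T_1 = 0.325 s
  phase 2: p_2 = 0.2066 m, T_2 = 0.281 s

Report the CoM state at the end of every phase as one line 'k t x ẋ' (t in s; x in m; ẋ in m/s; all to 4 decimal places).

1 0.3250 -0.0867 -0.2361
2 0.6060 -0.3008 -1.3969

phase 1: p=0.0516, T=0.325, ωT=1.080820, cosh=1.643206, sinh=1.303889; start (x,ẋ)=(-0.083100, 0.211800) → end (x,ẋ)=(-0.086698, -0.236057)
phase 2: p=0.2066, T=0.281, ωT=0.934494, cosh=1.469354, sinh=1.076570; start (x,ẋ)=(-0.086698, -0.236057) → end (x,ẋ)=(-0.300776, -1.396929)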